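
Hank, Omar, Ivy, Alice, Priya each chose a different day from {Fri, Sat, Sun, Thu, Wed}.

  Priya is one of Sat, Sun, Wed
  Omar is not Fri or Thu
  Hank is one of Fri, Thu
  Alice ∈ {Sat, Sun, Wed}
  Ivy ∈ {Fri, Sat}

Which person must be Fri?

The 5 variables together cover exactly {Fri, Sat, Sun, Thu, Wed} — 5 values for 5 variables — and Thu appears only in Hank's list, so Hank = Thu.
The 4 still-open variables together cover exactly {Fri, Sat, Sun, Wed} — 4 values for 4 variables — and Fri appears only in Ivy's list, so Ivy = Fri.

Ivy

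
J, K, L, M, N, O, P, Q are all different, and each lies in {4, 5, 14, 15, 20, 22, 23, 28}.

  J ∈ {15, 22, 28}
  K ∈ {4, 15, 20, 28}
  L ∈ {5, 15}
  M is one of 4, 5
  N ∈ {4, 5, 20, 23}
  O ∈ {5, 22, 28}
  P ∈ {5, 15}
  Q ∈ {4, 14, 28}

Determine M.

The 8 variables together cover exactly {4, 5, 14, 15, 20, 22, 23, 28} — 8 values for 8 variables — and 14 appears only in Q's list, so Q = 14.
The 7 still-open variables together cover exactly {4, 5, 15, 20, 22, 23, 28} — 7 values for 7 variables — and 23 appears only in N's list, so N = 23.
The 6 still-open variables draw from only 6 values {4, 5, 15, 20, 22, 28}, so each is used; only K can be 20, hence K = 20.
The 5 still-open variables draw from only 5 values {4, 5, 15, 22, 28}, so each is used; only M can be 4, hence M = 4.

4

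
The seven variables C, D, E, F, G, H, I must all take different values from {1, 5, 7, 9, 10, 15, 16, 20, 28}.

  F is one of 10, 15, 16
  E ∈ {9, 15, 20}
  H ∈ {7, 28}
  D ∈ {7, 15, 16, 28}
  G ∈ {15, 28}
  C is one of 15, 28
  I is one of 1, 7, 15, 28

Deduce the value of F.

C and G share exactly the 2 values {15, 28}; by pigeonhole those values go to them, so strike 15, 28 from D, E, F, H, I.
That leaves H = 7. Eliminate 7 elsewhere: D, I.
I's domain is down to {1}, so I = 1.
D must be 16 (only option left). Eliminate 16 elsewhere: F.
So F = 10.

10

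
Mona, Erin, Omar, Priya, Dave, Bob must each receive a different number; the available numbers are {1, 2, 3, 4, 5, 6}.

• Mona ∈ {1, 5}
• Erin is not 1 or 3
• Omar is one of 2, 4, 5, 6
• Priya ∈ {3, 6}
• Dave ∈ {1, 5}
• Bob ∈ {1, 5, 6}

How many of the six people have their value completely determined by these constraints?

2

The 6 variables draw from only 6 values {1, 2, 3, 4, 5, 6}, so each is used; only Priya can be 3, hence Priya = 3.
Mona and Dave share exactly the 2 values {1, 5}; by pigeonhole those values go to them, so strike 1, 5 from Erin, Omar, Bob.
That leaves Bob = 6. So Erin, Omar can't be 6.
Determined: Priya=3, Bob=6. The other people each still have more than one consistent value. That makes 2.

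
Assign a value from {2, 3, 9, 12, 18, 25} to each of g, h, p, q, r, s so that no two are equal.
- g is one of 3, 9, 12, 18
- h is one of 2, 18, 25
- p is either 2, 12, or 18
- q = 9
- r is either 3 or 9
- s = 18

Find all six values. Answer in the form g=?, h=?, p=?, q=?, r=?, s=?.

q has just one choice, so q = 9. Remove 9 from g, r.
r has just one choice, so r = 3. Eliminate 3 elsewhere: g.
That leaves s = 18. So g, h, p can't be 18.
g's domain is down to {12}, so g = 12. Eliminate 12 elsewhere: p.
p's domain is down to {2}, so p = 2. Remove 2 from h.
h must be 25 (only option left).

g=12, h=25, p=2, q=9, r=3, s=18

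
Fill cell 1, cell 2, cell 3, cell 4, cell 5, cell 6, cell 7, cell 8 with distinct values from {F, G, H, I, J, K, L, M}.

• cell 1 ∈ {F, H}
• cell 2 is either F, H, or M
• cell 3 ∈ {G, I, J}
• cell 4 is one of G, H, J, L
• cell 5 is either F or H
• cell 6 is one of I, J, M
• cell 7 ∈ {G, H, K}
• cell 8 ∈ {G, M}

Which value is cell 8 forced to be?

G

Among the 8 variables, K fits only cell 7 (and all 8 values in {F, G, H, I, J, K, L, M} must be used), so cell 7 = K.
The 7 still-open variables draw from only 7 values {F, G, H, I, J, L, M}, so each is used; only cell 4 can be L, hence cell 4 = L.
cell 1 and cell 5 between them cover only {F, H} — a naked pair. Remove those values from cell 2.
That leaves cell 2 = M. Strike M from cell 6, cell 8.
So cell 8 = G.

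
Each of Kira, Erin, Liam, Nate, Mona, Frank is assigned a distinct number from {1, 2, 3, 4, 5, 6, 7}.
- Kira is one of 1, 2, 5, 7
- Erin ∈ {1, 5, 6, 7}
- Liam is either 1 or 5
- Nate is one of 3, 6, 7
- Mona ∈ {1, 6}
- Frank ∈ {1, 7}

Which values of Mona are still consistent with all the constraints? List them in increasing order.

Among the 6 variables, 2 fits only Kira (and all 6 values in {1, 2, 3, 5, 6, 7} must be used), so Kira = 2.
Among the 5 still-open variables, 3 fits only Nate (and all 5 values in {1, 3, 5, 6, 7} must be used), so Nate = 3.
No further eliminations apply; Mona can still be any of 1, 6.

1, 6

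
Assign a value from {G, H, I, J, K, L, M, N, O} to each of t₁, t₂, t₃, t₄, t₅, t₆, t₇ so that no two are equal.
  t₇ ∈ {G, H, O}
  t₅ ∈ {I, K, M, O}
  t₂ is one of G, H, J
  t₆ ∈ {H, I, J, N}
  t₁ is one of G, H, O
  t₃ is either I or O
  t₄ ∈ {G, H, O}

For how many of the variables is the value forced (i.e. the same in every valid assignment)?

t₁, t₄, t₇ share exactly the 3 values {G, H, O}; by pigeonhole those values go to them, so strike G, H, O from t₂, t₃, t₅, t₆.
That leaves t₂ = J. Strike J from t₆.
t₃ has just one choice, so t₃ = I. Strike I from t₅, t₆.
t₆ has just one choice, so t₆ = N.
Determined: t₂=J, t₃=I, t₆=N. The other variables each still have more than one consistent value. That makes 3.

3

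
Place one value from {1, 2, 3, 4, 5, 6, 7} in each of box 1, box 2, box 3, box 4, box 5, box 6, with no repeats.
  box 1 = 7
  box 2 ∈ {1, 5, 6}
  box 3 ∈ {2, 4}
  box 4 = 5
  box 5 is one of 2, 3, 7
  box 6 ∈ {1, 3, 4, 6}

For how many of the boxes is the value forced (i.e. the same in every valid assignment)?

2

box 1's domain is down to {7}, so box 1 = 7. Remove 7 from box 5.
box 4's domain is down to {5}, so box 4 = 5. Strike 5 from box 2.
Determined: box 1=7, box 4=5. The other boxes each still have more than one consistent value. That makes 2.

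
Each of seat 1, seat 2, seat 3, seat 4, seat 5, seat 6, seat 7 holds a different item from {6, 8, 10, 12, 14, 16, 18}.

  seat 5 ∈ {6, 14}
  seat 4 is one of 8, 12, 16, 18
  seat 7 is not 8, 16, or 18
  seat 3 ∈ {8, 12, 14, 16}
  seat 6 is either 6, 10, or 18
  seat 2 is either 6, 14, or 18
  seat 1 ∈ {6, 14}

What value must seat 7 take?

The 2 variables seat 1 and seat 5 are confined to {6, 14}, which locks those values in; drop them from seat 2, seat 3, seat 6, seat 7.
seat 2's domain is down to {18}, so seat 2 = 18. So seat 4, seat 6 can't be 18.
seat 6 must be 10 (only option left). Remove 10 from seat 7.
So seat 7 = 12.

12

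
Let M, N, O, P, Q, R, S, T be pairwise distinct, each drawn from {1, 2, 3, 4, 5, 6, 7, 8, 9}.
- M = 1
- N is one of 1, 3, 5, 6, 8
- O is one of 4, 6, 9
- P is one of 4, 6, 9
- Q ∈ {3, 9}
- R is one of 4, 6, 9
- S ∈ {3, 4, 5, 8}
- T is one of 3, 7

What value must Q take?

3

M must be 1 (only option left). Strike 1 from N.
Among the 7 still-open variables, 7 fits only T (and all 7 values in {3, 4, 5, 6, 7, 8, 9} must be used), so T = 7.
O, P, R share exactly the 3 values {4, 6, 9}; by pigeonhole those values go to them, so strike 4, 6, 9 from N, Q, S.
So Q = 3.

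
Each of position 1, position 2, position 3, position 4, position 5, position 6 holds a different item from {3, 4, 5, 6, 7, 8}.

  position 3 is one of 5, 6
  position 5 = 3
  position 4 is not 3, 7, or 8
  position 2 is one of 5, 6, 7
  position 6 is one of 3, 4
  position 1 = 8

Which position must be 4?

position 1 must be 8 (only option left).
That leaves position 5 = 3. Strike 3 from position 6.
So 4 goes to position 6.

position 6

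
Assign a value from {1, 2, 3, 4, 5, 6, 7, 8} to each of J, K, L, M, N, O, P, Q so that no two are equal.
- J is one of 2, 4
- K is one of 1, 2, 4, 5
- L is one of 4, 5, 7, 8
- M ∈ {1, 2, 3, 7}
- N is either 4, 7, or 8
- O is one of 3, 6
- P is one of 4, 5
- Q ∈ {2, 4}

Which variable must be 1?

The 8 variables together cover exactly {1, 2, 3, 4, 5, 6, 7, 8} — 8 values for 8 variables — and 6 appears only in O's list, so O = 6.
The 7 still-open variables draw from only 7 values {1, 2, 3, 4, 5, 7, 8}, so each is used; only M can be 3, hence M = 3.
Among the 6 still-open variables, 1 fits only K (and all 6 values in {1, 2, 4, 5, 7, 8} must be used), so K = 1.

K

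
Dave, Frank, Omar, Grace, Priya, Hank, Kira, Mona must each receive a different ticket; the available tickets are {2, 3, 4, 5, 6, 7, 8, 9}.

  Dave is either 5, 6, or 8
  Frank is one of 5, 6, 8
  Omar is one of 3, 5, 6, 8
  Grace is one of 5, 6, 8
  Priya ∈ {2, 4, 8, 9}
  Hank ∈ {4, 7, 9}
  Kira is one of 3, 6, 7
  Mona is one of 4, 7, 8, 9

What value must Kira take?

The 8 variables together cover exactly {2, 3, 4, 5, 6, 7, 8, 9} — 8 values for 8 variables — and 2 appears only in Priya's list, so Priya = 2.
The 3 variables Dave, Frank, Grace are confined to {5, 6, 8}, which locks those values in; drop them from Omar, Kira, Mona.
That leaves Omar = 3. Eliminate 3 elsewhere: Kira.
So Kira = 7.

7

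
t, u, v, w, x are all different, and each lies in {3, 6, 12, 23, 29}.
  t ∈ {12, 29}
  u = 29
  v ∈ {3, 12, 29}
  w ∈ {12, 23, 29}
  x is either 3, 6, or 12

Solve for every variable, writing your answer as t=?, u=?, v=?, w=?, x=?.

t=12, u=29, v=3, w=23, x=6

u has just one choice, so u = 29. So t, v, w can't be 29.
t must be 12 (only option left). Remove 12 from v, w, x.
That leaves v = 3. Strike 3 from x.
w must be 23 (only option left).
That leaves x = 6.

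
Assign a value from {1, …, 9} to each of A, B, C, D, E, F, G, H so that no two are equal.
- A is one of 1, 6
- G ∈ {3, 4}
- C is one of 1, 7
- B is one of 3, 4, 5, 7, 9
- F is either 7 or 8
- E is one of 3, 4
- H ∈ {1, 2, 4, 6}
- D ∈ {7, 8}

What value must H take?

D and F share exactly the 2 values {7, 8}; by pigeonhole those values go to them, so strike 7, 8 from B, C.
That leaves C = 1. Strike 1 from A, H.
A must be 6 (only option left). Strike 6 from H.
E and G between them cover only {3, 4} — a naked pair. Remove those values from B, H.
So H = 2.

2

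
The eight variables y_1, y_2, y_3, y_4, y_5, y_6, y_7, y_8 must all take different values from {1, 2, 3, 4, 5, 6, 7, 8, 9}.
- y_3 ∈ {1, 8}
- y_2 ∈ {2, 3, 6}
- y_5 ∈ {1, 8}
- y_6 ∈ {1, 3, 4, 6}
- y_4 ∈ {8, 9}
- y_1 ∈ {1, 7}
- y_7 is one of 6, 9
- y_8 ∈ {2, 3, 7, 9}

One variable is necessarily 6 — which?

y_7

The 8 variables together cover exactly {1, 2, 3, 4, 6, 7, 8, 9} — 8 values for 8 variables — and 4 appears only in y_6's list, so y_6 = 4.
y_3 and y_5 between them cover only {1, 8} — a naked pair. Remove those values from y_1, y_4.
y_1 must be 7 (only option left). Eliminate 7 elsewhere: y_8.
That leaves y_4 = 9. Remove 9 from y_7, y_8.
So 6 goes to y_7.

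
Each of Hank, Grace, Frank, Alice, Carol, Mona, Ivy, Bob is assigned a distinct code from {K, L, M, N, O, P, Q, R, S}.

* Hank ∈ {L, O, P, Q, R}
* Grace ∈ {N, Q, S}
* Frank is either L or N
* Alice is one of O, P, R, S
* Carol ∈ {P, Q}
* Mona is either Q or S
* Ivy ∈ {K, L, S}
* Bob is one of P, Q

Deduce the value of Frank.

L

The 8 variables draw from only 8 values {K, L, N, O, P, Q, R, S}, so each is used; only Ivy can be K, hence Ivy = K.
Carol and Bob share exactly the 2 values {P, Q}; by pigeonhole those values go to them, so strike P, Q from Hank, Grace, Alice, Mona.
That leaves Mona = S. So Grace, Alice can't be S.
Grace's domain is down to {N}, so Grace = N. Strike N from Frank.
So Frank = L.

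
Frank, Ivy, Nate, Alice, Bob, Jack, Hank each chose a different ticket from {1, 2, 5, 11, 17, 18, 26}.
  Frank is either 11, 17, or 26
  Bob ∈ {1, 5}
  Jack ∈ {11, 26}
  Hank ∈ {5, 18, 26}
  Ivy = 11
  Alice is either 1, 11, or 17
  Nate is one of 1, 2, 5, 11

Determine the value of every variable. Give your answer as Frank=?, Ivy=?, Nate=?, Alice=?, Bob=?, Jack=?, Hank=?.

Ivy must be 11 (only option left). Eliminate 11 elsewhere: Frank, Nate, Alice, Jack.
Jack must be 26 (only option left). Eliminate 26 elsewhere: Frank, Hank.
Frank must be 17 (only option left). Remove 17 from Alice.
Alice must be 1 (only option left). Strike 1 from Nate, Bob.
That leaves Bob = 5. So Nate, Hank can't be 5.
Hank must be 18 (only option left).
That leaves Nate = 2.

Frank=17, Ivy=11, Nate=2, Alice=1, Bob=5, Jack=26, Hank=18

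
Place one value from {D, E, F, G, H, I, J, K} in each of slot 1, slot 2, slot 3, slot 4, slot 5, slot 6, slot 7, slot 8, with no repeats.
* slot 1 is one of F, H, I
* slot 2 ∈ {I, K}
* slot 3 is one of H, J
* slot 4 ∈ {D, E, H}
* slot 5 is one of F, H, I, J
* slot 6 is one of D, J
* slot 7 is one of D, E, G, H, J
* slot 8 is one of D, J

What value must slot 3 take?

The 8 variables draw from only 8 values {D, E, F, G, H, I, J, K}, so each is used; only slot 7 can be G, hence slot 7 = G.
The 7 still-open variables draw from only 7 values {D, E, F, H, I, J, K}, so each is used; only slot 4 can be E, hence slot 4 = E.
Among the 6 still-open variables, K fits only slot 2 (and all 6 values in {D, F, H, I, J, K} must be used), so slot 2 = K.
slot 6 and slot 8 share exactly the 2 values {D, J}; by pigeonhole those values go to them, so strike D, J from slot 3, slot 5.
So slot 3 = H.

H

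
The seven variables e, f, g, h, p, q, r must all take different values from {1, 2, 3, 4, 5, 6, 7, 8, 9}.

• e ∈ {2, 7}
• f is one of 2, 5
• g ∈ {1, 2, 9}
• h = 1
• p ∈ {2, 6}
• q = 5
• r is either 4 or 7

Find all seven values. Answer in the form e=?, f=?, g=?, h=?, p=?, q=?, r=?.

e=7, f=2, g=9, h=1, p=6, q=5, r=4

h must be 1 (only option left). Strike 1 from g.
That leaves q = 5. Eliminate 5 elsewhere: f.
That leaves f = 2. Eliminate 2 elsewhere: e, g, p.
That leaves g = 9.
That leaves p = 6.
e has just one choice, so e = 7. Eliminate 7 elsewhere: r.
r has just one choice, so r = 4.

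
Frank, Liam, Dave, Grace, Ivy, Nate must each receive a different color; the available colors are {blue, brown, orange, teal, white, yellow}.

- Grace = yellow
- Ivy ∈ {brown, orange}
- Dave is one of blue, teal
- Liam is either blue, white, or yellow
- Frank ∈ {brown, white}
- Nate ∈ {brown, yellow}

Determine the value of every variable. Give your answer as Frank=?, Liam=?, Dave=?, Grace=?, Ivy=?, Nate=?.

Grace's domain is down to {yellow}, so Grace = yellow. Strike yellow from Liam, Nate.
Nate must be brown (only option left). Remove brown from Frank, Ivy.
Frank's domain is down to {white}, so Frank = white. Remove white from Liam.
Liam must be blue (only option left). Remove blue from Dave.
Dave must be teal (only option left).
Ivy must be orange (only option left).

Frank=white, Liam=blue, Dave=teal, Grace=yellow, Ivy=orange, Nate=brown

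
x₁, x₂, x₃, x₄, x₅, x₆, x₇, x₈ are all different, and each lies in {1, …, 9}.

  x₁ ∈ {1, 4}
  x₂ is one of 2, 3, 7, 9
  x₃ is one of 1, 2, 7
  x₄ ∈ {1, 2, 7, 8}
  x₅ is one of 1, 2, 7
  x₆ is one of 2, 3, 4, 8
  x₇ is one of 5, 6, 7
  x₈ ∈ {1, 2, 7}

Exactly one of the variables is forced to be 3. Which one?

x₆

The 3 variables x₃, x₅, x₈ are confined to {1, 2, 7}, which locks those values in; drop them from x₁, x₂, x₄, x₆, x₇.
x₁ has just one choice, so x₁ = 4. Strike 4 from x₆.
x₄'s domain is down to {8}, so x₄ = 8. So x₆ can't be 8.
So 3 goes to x₆.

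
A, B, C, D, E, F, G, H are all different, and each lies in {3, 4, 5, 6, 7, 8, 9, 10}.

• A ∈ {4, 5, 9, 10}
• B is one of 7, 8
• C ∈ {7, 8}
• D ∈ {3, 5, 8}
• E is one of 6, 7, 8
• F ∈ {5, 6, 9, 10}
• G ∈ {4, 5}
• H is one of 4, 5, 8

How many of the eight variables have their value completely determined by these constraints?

2

The 8 variables draw from only 8 values {3, 4, 5, 6, 7, 8, 9, 10}, so each is used; only D can be 3, hence D = 3.
B and C between them cover only {7, 8} — a naked pair. Remove those values from E, H.
That leaves E = 6. Remove 6 from F.
G and H between them cover only {4, 5} — a naked pair. Remove those values from A, F.
Determined: D=3, E=6. The other variables each still have more than one consistent value. That makes 2.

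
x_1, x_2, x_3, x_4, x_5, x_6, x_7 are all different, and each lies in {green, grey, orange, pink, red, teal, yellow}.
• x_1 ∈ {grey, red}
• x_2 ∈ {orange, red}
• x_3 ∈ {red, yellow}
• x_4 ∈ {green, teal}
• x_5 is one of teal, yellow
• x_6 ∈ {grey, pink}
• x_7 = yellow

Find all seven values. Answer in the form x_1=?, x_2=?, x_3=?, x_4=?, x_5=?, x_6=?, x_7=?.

x_7's domain is down to {yellow}, so x_7 = yellow. Remove yellow from x_3, x_5.
x_3 has just one choice, so x_3 = red. Strike red from x_1, x_2.
x_5 must be teal (only option left). Eliminate teal elsewhere: x_4.
x_1's domain is down to {grey}, so x_1 = grey. Eliminate grey elsewhere: x_6.
x_2 has just one choice, so x_2 = orange.
x_4 must be green (only option left).
x_6 must be pink (only option left).

x_1=grey, x_2=orange, x_3=red, x_4=green, x_5=teal, x_6=pink, x_7=yellow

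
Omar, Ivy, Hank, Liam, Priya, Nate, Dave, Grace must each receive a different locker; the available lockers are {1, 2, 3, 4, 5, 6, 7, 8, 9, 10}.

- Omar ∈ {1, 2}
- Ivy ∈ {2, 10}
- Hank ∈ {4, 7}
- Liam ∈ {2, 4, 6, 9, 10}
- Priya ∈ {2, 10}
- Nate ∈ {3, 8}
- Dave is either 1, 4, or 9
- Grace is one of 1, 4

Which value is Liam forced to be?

6

Ivy and Priya share exactly the 2 values {2, 10}; by pigeonhole those values go to them, so strike 2, 10 from Omar, Liam.
Omar's domain is down to {1}, so Omar = 1. So Dave, Grace can't be 1.
Grace must be 4 (only option left). Eliminate 4 elsewhere: Hank, Liam, Dave.
Hank must be 7 (only option left).
Dave must be 9 (only option left). So Liam can't be 9.
So Liam = 6.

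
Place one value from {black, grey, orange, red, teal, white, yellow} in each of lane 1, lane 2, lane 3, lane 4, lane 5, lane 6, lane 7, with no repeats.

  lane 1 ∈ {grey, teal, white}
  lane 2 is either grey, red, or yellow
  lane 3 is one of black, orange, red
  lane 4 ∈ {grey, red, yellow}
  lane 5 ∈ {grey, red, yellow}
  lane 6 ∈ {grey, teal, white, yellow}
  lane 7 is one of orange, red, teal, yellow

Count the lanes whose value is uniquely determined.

2

Among the 7 variables, black fits only lane 3 (and all 7 values in {black, grey, orange, red, teal, white, yellow} must be used), so lane 3 = black.
Among the 6 still-open variables, orange fits only lane 7 (and all 6 values in {grey, orange, red, teal, white, yellow} must be used), so lane 7 = orange.
lane 2, lane 4, lane 5 between them cover only {grey, red, yellow} — a naked triple. Remove those values from lane 1, lane 6.
Determined: lane 3=black, lane 7=orange. The other lanes each still have more than one consistent value. That makes 2.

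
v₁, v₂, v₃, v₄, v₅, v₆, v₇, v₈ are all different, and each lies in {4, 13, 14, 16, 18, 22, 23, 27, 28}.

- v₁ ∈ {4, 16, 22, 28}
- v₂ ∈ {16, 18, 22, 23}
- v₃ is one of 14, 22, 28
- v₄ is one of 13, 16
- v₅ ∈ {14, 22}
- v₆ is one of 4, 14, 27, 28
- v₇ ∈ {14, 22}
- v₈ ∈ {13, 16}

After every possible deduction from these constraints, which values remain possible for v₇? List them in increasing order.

14, 22

The 2 variables v₄ and v₈ are confined to {13, 16}, which locks those values in; drop them from v₁, v₂.
The 2 variables v₅ and v₇ are confined to {14, 22}, which locks those values in; drop them from v₁, v₂, v₃, v₆.
v₃'s domain is down to {28}, so v₃ = 28. Remove 28 from v₁, v₆.
v₁ has just one choice, so v₁ = 4. Remove 4 from v₆.
v₆'s domain is down to {27}, so v₆ = 27.
No further eliminations apply; v₇ can still be any of 14, 22.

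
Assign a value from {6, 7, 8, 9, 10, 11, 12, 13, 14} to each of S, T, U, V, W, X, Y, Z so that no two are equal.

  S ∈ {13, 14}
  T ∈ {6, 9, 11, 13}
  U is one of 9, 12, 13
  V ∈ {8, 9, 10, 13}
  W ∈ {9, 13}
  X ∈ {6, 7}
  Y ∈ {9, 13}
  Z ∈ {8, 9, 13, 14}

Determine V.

10

The 2 variables W and Y are confined to {9, 13}, which locks those values in; drop them from S, T, U, V, Z.
S must be 14 (only option left). So Z can't be 14.
U has just one choice, so U = 12.
Z has just one choice, so Z = 8. Strike 8 from V.
So V = 10.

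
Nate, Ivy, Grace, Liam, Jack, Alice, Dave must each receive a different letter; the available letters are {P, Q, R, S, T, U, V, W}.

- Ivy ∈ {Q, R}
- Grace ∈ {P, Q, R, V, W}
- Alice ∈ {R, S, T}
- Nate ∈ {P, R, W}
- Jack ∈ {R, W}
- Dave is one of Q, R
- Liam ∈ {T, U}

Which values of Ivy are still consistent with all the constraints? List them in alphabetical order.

Q, R

Ivy and Dave between them cover only {Q, R} — a naked pair. Remove those values from Nate, Grace, Jack, Alice.
Jack has just one choice, so Jack = W. Eliminate W elsewhere: Nate, Grace.
Nate's domain is down to {P}, so Nate = P. So Grace can't be P.
That leaves Grace = V.
No further eliminations apply; Ivy can still be any of Q, R.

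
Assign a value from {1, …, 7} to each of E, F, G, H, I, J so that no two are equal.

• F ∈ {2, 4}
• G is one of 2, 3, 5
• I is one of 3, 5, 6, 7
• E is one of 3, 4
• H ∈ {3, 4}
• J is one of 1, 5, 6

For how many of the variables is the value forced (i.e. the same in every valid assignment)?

E and H share exactly the 2 values {3, 4}; by pigeonhole those values go to them, so strike 3, 4 from F, G, I.
F's domain is down to {2}, so F = 2. So G can't be 2.
G's domain is down to {5}, so G = 5. So I, J can't be 5.
Determined: F=2, G=5. The other variables each still have more than one consistent value. That makes 2.

2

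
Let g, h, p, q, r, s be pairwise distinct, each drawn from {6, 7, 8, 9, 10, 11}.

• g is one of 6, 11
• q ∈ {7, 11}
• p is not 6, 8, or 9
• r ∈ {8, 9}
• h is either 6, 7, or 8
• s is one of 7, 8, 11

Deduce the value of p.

10

The 6 variables together cover exactly {6, 7, 8, 9, 10, 11} — 6 values for 6 variables — and 9 appears only in r's list, so r = 9.
The 5 still-open variables draw from only 5 values {6, 7, 8, 10, 11}, so each is used; only p can be 10, hence p = 10.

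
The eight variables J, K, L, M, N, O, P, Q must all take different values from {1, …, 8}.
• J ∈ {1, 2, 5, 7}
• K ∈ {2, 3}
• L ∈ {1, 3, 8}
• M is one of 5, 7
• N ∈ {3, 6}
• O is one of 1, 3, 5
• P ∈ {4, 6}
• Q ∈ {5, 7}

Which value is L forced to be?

Among the 8 variables, 4 fits only P (and all 8 values in {1, 2, 3, 4, 5, 6, 7, 8} must be used), so P = 4.
The 7 still-open variables draw from only 7 values {1, 2, 3, 5, 6, 7, 8}, so each is used; only N can be 6, hence N = 6.
Among the 6 still-open variables, 8 fits only L (and all 6 values in {1, 2, 3, 5, 7, 8} must be used), so L = 8.

8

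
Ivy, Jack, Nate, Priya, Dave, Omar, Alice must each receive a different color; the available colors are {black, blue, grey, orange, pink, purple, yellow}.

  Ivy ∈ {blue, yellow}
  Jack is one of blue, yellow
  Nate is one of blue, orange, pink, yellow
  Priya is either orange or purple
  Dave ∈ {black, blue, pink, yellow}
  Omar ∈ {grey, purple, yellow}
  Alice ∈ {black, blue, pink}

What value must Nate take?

orange

The 7 variables draw from only 7 values {black, blue, grey, orange, pink, purple, yellow}, so each is used; only Omar can be grey, hence Omar = grey.
The 6 still-open variables draw from only 6 values {black, blue, orange, pink, purple, yellow}, so each is used; only Priya can be purple, hence Priya = purple.
The 5 still-open variables together cover exactly {black, blue, orange, pink, yellow} — 5 values for 5 variables — and orange appears only in Nate's list, so Nate = orange.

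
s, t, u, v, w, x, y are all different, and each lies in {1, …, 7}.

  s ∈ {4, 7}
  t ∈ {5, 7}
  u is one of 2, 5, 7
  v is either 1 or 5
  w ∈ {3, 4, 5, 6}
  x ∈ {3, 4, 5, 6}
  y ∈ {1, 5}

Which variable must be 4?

s

Among the 7 variables, 2 fits only u (and all 7 values in {1, 2, 3, 4, 5, 6, 7} must be used), so u = 2.
v and y between them cover only {1, 5} — a naked pair. Remove those values from t, w, x.
t's domain is down to {7}, so t = 7. Remove 7 from s.
So 4 goes to s.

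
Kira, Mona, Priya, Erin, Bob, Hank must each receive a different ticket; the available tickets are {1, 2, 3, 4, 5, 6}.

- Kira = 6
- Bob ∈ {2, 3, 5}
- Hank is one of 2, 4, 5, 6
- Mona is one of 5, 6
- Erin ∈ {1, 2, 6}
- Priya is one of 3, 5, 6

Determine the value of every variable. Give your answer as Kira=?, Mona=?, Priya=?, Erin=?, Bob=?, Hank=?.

Kira has just one choice, so Kira = 6. Strike 6 from Mona, Priya, Erin, Hank.
That leaves Mona = 5. Strike 5 from Priya, Bob, Hank.
That leaves Priya = 3. So Bob can't be 3.
Bob must be 2 (only option left). Eliminate 2 elsewhere: Erin, Hank.
Hank's domain is down to {4}, so Hank = 4.
That leaves Erin = 1.

Kira=6, Mona=5, Priya=3, Erin=1, Bob=2, Hank=4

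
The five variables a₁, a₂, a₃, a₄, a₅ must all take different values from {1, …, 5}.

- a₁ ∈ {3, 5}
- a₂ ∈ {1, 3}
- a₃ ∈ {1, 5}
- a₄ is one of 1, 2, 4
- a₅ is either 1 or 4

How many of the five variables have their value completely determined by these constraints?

Among the 5 variables, 2 fits only a₄ (and all 5 values in {1, 2, 3, 4, 5} must be used), so a₄ = 2.
The 4 still-open variables draw from only 4 values {1, 3, 4, 5}, so each is used; only a₅ can be 4, hence a₅ = 4.
Determined: a₄=2, a₅=4. The other variables each still have more than one consistent value. That makes 2.

2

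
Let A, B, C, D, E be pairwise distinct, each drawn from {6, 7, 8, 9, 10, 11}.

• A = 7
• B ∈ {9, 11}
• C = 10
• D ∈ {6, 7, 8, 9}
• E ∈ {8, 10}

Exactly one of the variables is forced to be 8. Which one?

E

A has just one choice, so A = 7. Remove 7 from D.
C must be 10 (only option left). Remove 10 from E.
So 8 goes to E.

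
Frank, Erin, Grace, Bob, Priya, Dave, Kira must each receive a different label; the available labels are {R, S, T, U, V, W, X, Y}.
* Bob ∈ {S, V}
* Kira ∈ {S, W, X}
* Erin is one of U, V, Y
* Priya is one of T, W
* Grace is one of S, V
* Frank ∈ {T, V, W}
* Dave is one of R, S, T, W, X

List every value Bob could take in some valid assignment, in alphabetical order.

S, V

The 2 variables Grace and Bob are confined to {S, V}, which locks those values in; drop them from Frank, Erin, Dave, Kira.
Frank and Priya share exactly the 2 values {T, W}; by pigeonhole those values go to them, so strike T, W from Dave, Kira.
That leaves Kira = X. So Dave can't be X.
Dave has just one choice, so Dave = R.
No further eliminations apply; Bob can still be any of S, V.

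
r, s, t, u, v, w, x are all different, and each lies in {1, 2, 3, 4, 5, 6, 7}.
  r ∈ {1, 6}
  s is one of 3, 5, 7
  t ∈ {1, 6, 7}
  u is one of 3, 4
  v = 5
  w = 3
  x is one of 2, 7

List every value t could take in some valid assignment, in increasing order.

v has just one choice, so v = 5. Eliminate 5 elsewhere: s.
w must be 3 (only option left). So s, u can't be 3.
That leaves s = 7. Strike 7 from t, x.
u has just one choice, so u = 4.
x must be 2 (only option left).
No further eliminations apply; t can still be any of 1, 6.

1, 6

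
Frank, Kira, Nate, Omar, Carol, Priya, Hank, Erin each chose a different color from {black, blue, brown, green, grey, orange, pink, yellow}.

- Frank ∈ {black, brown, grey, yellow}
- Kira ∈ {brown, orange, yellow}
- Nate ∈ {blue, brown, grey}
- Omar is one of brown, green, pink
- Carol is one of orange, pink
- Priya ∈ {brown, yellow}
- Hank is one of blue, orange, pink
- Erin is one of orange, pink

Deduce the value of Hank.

blue

The 8 variables together cover exactly {black, blue, brown, green, grey, orange, pink, yellow} — 8 values for 8 variables — and black appears only in Frank's list, so Frank = black.
The 7 still-open variables draw from only 7 values {blue, brown, green, grey, orange, pink, yellow}, so each is used; only Omar can be green, hence Omar = green.
The 6 still-open variables draw from only 6 values {blue, brown, grey, orange, pink, yellow}, so each is used; only Nate can be grey, hence Nate = grey.
Among the 5 still-open variables, blue fits only Hank (and all 5 values in {blue, brown, orange, pink, yellow} must be used), so Hank = blue.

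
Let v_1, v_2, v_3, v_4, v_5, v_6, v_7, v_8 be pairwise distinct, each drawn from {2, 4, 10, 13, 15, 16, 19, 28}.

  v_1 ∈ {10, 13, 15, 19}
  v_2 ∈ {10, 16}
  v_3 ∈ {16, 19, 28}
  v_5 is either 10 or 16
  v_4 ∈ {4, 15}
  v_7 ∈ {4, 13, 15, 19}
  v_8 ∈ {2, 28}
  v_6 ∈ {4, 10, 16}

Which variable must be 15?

The 8 variables draw from only 8 values {2, 4, 10, 13, 15, 16, 19, 28}, so each is used; only v_8 can be 2, hence v_8 = 2.
Among the 7 still-open variables, 28 fits only v_3 (and all 7 values in {4, 10, 13, 15, 16, 19, 28} must be used), so v_3 = 28.
The 2 variables v_2 and v_5 are confined to {10, 16}, which locks those values in; drop them from v_1, v_6.
v_6's domain is down to {4}, so v_6 = 4. Remove 4 from v_4, v_7.
So 15 goes to v_4.

v_4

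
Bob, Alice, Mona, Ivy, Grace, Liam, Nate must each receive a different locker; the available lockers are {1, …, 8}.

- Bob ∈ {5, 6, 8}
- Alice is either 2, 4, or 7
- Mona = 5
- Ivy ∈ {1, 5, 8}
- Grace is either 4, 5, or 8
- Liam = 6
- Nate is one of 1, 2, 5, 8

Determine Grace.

4

Mona must be 5 (only option left). Strike 5 from Bob, Ivy, Grace, Nate.
Liam has just one choice, so Liam = 6. So Bob can't be 6.
Bob must be 8 (only option left). Strike 8 from Ivy, Grace, Nate.
So Grace = 4.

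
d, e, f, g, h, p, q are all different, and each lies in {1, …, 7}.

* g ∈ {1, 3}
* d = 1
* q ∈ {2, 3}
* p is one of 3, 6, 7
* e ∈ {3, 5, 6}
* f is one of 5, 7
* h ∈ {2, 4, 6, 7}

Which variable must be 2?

d must be 1 (only option left). So g can't be 1.
g's domain is down to {3}, so g = 3. Strike 3 from e, p, q.
So 2 goes to q.

q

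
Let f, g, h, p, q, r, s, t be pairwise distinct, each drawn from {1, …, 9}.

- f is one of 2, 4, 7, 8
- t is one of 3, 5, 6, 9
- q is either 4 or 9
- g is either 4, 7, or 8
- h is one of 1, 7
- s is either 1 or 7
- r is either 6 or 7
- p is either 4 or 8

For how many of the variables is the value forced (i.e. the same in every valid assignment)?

h and s between them cover only {1, 7} — a naked pair. Remove those values from f, g, r.
That leaves r = 6. Eliminate 6 elsewhere: t.
g and p between them cover only {4, 8} — a naked pair. Remove those values from f, q.
f must be 2 (only option left).
q must be 9 (only option left). So t can't be 9.
Determined: f=2, q=9, r=6. The other variables each still have more than one consistent value. That makes 3.

3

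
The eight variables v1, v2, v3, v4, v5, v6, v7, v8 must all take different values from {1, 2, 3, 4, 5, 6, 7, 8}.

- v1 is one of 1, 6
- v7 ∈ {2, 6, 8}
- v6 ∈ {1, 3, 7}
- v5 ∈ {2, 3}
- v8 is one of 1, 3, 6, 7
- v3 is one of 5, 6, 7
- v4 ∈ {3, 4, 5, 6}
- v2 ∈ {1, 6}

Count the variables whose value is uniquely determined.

4

The 8 variables draw from only 8 values {1, 2, 3, 4, 5, 6, 7, 8}, so each is used; only v4 can be 4, hence v4 = 4.
The 7 still-open variables draw from only 7 values {1, 2, 3, 5, 6, 7, 8}, so each is used; only v3 can be 5, hence v3 = 5.
The 6 still-open variables draw from only 6 values {1, 2, 3, 6, 7, 8}, so each is used; only v7 can be 8, hence v7 = 8.
The 5 still-open variables draw from only 5 values {1, 2, 3, 6, 7}, so each is used; only v5 can be 2, hence v5 = 2.
The 2 variables v1 and v2 are confined to {1, 6}, which locks those values in; drop them from v6, v8.
Determined: v3=5, v4=4, v5=2, v7=8. The other variables each still have more than one consistent value. That makes 4.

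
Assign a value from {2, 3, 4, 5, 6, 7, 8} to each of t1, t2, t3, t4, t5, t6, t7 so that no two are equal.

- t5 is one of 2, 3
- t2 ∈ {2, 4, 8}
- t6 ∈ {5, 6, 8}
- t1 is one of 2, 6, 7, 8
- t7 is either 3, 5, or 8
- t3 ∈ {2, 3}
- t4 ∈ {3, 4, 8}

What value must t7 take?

The 7 variables draw from only 7 values {2, 3, 4, 5, 6, 7, 8}, so each is used; only t1 can be 7, hence t1 = 7.
Among the 6 still-open variables, 6 fits only t6 (and all 6 values in {2, 3, 4, 5, 6, 8} must be used), so t6 = 6.
The 5 still-open variables together cover exactly {2, 3, 4, 5, 8} — 5 values for 5 variables — and 5 appears only in t7's list, so t7 = 5.

5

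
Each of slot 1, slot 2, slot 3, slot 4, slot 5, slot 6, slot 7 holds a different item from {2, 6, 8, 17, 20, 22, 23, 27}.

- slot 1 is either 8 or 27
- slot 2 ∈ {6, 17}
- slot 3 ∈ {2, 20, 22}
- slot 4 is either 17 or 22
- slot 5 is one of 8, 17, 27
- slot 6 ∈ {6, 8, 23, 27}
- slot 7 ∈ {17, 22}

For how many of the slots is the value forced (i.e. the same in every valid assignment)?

2

The 2 variables slot 4 and slot 7 are confined to {17, 22}, which locks those values in; drop them from slot 2, slot 3, slot 5.
slot 2 must be 6 (only option left). So slot 6 can't be 6.
The 2 variables slot 1 and slot 5 are confined to {8, 27}, which locks those values in; drop them from slot 6.
slot 6 must be 23 (only option left).
Determined: slot 2=6, slot 6=23. The other slots each still have more than one consistent value. That makes 2.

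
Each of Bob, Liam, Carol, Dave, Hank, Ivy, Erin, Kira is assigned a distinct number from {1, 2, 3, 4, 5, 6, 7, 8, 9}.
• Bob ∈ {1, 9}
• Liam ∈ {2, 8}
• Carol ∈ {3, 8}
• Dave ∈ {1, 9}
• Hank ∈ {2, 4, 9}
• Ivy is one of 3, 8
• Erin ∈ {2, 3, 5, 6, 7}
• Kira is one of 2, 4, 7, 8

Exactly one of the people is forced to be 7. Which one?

Bob and Dave share exactly the 2 values {1, 9}; by pigeonhole those values go to them, so strike 1, 9 from Hank.
Carol and Ivy between them cover only {3, 8} — a naked pair. Remove those values from Liam, Erin, Kira.
Liam must be 2 (only option left). Strike 2 from Hank, Erin, Kira.
That leaves Hank = 4. So Kira can't be 4.
So 7 goes to Kira.

Kira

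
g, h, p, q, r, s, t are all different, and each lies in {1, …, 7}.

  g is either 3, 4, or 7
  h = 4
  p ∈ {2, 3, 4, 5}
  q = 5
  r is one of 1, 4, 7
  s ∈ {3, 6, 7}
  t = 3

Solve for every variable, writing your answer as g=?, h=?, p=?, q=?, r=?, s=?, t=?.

h has just one choice, so h = 4. So g, p, r can't be 4.
That leaves q = 5. Eliminate 5 elsewhere: p.
That leaves t = 3. Eliminate 3 elsewhere: g, p, s.
g's domain is down to {7}, so g = 7. Remove 7 from r, s.
p has just one choice, so p = 2.
r must be 1 (only option left).
s's domain is down to {6}, so s = 6.

g=7, h=4, p=2, q=5, r=1, s=6, t=3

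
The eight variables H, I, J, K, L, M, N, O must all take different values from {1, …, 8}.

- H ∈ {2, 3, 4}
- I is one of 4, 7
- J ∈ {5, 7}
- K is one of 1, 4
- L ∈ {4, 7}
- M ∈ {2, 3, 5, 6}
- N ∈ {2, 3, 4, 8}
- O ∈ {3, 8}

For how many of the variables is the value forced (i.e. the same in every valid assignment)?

The 8 variables draw from only 8 values {1, 2, 3, 4, 5, 6, 7, 8}, so each is used; only K can be 1, hence K = 1.
The 7 still-open variables together cover exactly {2, 3, 4, 5, 6, 7, 8} — 7 values for 7 variables — and 6 appears only in M's list, so M = 6.
Among the 6 still-open variables, 5 fits only J (and all 6 values in {2, 3, 4, 5, 7, 8} must be used), so J = 5.
I and L share exactly the 2 values {4, 7}; by pigeonhole those values go to them, so strike 4, 7 from H, N.
Determined: J=5, K=1, M=6. The other variables each still have more than one consistent value. That makes 3.

3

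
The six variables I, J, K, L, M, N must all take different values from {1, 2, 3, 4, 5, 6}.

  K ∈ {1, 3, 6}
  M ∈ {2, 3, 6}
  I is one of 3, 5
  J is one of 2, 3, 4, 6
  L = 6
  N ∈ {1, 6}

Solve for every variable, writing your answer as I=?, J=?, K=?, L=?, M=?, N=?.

L's domain is down to {6}, so L = 6. Remove 6 from J, K, M, N.
N has just one choice, so N = 1. Strike 1 from K.
K must be 3 (only option left). Strike 3 from I, J, M.
M must be 2 (only option left). Eliminate 2 elsewhere: J.
That leaves I = 5.
J must be 4 (only option left).

I=5, J=4, K=3, L=6, M=2, N=1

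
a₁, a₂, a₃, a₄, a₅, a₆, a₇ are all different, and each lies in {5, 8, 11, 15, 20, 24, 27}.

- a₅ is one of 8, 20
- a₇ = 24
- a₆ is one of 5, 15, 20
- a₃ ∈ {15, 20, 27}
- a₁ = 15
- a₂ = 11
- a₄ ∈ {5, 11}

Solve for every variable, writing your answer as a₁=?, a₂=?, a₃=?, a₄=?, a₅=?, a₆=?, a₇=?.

a₁=15, a₂=11, a₃=27, a₄=5, a₅=8, a₆=20, a₇=24

a₁'s domain is down to {15}, so a₁ = 15. Eliminate 15 elsewhere: a₃, a₆.
a₂'s domain is down to {11}, so a₂ = 11. Eliminate 11 elsewhere: a₄.
a₄ must be 5 (only option left). Remove 5 from a₆.
a₆ must be 20 (only option left). Remove 20 from a₃, a₅.
a₇ must be 24 (only option left).
a₃'s domain is down to {27}, so a₃ = 27.
a₅ has just one choice, so a₅ = 8.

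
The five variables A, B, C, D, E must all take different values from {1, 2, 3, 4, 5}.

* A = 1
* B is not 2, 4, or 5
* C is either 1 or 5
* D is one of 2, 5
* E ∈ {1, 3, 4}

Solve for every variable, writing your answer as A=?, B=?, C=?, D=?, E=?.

A must be 1 (only option left). Strike 1 from B, C, E.
B's domain is down to {3}, so B = 3. Eliminate 3 elsewhere: E.
C must be 5 (only option left). Remove 5 from D.
D must be 2 (only option left).
E's domain is down to {4}, so E = 4.

A=1, B=3, C=5, D=2, E=4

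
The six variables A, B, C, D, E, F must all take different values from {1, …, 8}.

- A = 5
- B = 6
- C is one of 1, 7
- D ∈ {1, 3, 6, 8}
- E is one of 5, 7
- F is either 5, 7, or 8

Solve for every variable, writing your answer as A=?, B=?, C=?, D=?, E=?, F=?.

A has just one choice, so A = 5. Strike 5 from E, F.
B must be 6 (only option left). Eliminate 6 elsewhere: D.
E must be 7 (only option left). Eliminate 7 elsewhere: C, F.
F's domain is down to {8}, so F = 8. Eliminate 8 elsewhere: D.
C's domain is down to {1}, so C = 1. So D can't be 1.
D has just one choice, so D = 3.

A=5, B=6, C=1, D=3, E=7, F=8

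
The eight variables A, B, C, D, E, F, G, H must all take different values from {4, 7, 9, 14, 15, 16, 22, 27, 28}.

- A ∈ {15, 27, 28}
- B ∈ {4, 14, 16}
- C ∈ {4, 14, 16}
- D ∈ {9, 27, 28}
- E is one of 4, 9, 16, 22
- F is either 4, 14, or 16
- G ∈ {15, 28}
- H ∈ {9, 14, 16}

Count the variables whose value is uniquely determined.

The 8 variables draw from only 8 values {4, 9, 14, 15, 16, 22, 27, 28}, so each is used; only E can be 22, hence E = 22.
B, C, F share exactly the 3 values {4, 14, 16}; by pigeonhole those values go to them, so strike 4, 14, 16 from H.
H's domain is down to {9}, so H = 9. So D can't be 9.
Determined: E=22, H=9. The other variables each still have more than one consistent value. That makes 2.

2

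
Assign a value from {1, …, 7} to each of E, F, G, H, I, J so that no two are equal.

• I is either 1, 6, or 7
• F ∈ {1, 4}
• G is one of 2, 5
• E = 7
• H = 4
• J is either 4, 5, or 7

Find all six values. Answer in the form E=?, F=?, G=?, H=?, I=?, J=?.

E's domain is down to {7}, so E = 7. Eliminate 7 elsewhere: I, J.
H's domain is down to {4}, so H = 4. Strike 4 from F, J.
That leaves J = 5. Remove 5 from G.
F must be 1 (only option left). Remove 1 from I.
G's domain is down to {2}, so G = 2.
I has just one choice, so I = 6.

E=7, F=1, G=2, H=4, I=6, J=5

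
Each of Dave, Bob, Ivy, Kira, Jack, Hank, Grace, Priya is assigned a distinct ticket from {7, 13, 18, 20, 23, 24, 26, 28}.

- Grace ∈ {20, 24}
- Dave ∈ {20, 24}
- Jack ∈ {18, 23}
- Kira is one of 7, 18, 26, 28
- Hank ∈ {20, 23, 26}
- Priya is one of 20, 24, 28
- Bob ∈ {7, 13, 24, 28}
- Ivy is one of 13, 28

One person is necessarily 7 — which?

Dave and Grace share exactly the 2 values {20, 24}; by pigeonhole those values go to them, so strike 20, 24 from Bob, Hank, Priya.
Priya has just one choice, so Priya = 28. So Bob, Ivy, Kira can't be 28.
Ivy has just one choice, so Ivy = 13. Remove 13 from Bob.
So 7 goes to Bob.

Bob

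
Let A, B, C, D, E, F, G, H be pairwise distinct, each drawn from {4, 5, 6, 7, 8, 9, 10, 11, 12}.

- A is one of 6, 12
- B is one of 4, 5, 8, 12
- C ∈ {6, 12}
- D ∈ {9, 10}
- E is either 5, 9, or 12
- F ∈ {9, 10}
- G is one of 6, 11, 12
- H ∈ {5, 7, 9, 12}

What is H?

7

A and C between them cover only {6, 12} — a naked pair. Remove those values from B, E, G, H.
G's domain is down to {11}, so G = 11.
The 2 variables D and F are confined to {9, 10}, which locks those values in; drop them from E, H.
E must be 5 (only option left). Remove 5 from B, H.
So H = 7.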